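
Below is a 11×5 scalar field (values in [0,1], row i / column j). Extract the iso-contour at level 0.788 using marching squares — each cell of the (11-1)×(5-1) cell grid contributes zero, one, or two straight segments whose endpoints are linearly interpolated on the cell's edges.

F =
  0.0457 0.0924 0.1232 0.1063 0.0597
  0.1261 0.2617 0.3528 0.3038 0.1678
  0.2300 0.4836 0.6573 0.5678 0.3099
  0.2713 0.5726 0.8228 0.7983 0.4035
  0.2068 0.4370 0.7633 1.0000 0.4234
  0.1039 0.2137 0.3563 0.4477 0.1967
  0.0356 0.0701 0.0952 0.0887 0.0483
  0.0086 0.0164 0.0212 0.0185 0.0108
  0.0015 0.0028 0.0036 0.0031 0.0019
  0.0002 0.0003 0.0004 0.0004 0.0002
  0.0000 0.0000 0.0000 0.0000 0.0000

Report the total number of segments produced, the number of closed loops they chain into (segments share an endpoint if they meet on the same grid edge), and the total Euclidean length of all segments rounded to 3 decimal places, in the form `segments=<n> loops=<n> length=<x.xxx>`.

segments=8 loops=1 length=4.909

cell (2,1): code 0100 → (2.790,2.000)–(3.000,1.861)
cell (2,2): code 1100 → (2.955,3.000)–(2.790,2.000)
cell (2,3): code 1000 → (3.000,3.026)–(2.955,3.000)
cell (3,1): code 0010 → (3.000,1.861)–(3.585,2.000)
cell (3,2): code 0111 → (3.585,2.000)–(4.000,2.104)
cell (3,3): code 1001 → (4.000,3.368)–(3.000,3.026)
cell (4,2): code 0010 → (4.000,2.104)–(4.384,3.000)
cell (4,3): code 0001 → (4.384,3.000)–(4.000,3.368)
total: 8 segments, chained into 1 closed loop(s), length Σ = 4.909394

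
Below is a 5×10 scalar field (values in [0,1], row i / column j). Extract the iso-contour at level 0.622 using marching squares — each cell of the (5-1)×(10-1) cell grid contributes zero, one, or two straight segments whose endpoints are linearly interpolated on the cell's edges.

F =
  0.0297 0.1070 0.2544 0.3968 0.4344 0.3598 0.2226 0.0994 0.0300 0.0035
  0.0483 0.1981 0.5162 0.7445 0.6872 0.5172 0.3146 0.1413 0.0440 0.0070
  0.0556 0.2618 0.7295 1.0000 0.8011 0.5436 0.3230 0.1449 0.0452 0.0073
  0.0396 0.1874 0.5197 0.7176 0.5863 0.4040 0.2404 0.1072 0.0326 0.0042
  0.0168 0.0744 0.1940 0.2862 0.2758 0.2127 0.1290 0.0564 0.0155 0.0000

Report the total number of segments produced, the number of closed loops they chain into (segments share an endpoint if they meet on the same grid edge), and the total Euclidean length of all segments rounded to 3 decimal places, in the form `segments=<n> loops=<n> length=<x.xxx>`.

cell (0,2): code 0100 → (0.648,3.000)–(1.000,2.463)
cell (0,3): code 1100 → (0.742,4.000)–(0.648,3.000)
cell (0,4): code 1000 → (1.000,4.384)–(0.742,4.000)
cell (1,1): code 0100 → (1.496,2.000)–(2.000,1.770)
cell (1,2): code 1110 → (1.000,2.463)–(1.496,2.000)
cell (1,4): code 1001 → (2.000,4.696)–(1.000,4.384)
cell (2,1): code 0010 → (2.000,1.770)–(2.512,2.000)
cell (2,2): code 0111 → (2.512,2.000)–(3.000,2.517)
cell (2,3): code 1011 → (3.000,3.728)–(2.834,4.000)
cell (2,4): code 0001 → (2.834,4.000)–(2.000,4.696)
cell (3,2): code 0010 → (3.000,2.517)–(3.222,3.000)
cell (3,3): code 0001 → (3.222,3.000)–(3.000,3.728)
total: 12 segments, chained into 1 closed loop(s), length Σ = 8.358055

segments=12 loops=1 length=8.358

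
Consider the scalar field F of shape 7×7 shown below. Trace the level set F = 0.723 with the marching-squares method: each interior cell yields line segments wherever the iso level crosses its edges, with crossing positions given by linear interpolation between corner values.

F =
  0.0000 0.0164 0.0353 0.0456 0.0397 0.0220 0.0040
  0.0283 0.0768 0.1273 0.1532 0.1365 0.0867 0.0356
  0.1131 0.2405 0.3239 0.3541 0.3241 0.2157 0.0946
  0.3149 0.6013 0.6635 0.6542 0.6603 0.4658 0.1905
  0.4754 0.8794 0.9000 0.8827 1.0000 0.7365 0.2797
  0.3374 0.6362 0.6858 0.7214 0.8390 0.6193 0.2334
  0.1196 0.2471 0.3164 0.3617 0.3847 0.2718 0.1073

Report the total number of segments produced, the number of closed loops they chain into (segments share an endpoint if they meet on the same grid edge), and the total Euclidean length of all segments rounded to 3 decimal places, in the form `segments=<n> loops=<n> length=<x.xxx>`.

segments=14 loops=1 length=10.550

cell (3,0): code 0100 → (3.438,1.000)–(4.000,0.613)
cell (3,1): code 1100 → (3.252,2.000)–(3.438,1.000)
cell (3,2): code 1100 → (3.301,3.000)–(3.252,2.000)
cell (3,3): code 1100 → (3.185,4.000)–(3.301,3.000)
cell (3,4): code 1100 → (3.950,5.000)–(3.185,4.000)
cell (3,5): code 1000 → (4.000,5.030)–(3.950,5.000)
cell (4,0): code 0010 → (4.000,0.613)–(4.643,1.000)
cell (4,1): code 0011 → (4.643,1.000)–(4.826,2.000)
cell (4,2): code 0011 → (4.826,2.000)–(4.990,3.000)
cell (4,3): code 0111 → (4.990,3.000)–(5.000,3.014)
cell (4,4): code 1011 → (5.000,4.528)–(4.115,5.000)
cell (4,5): code 0001 → (4.115,5.000)–(4.000,5.030)
cell (5,3): code 0010 → (5.000,3.014)–(5.255,4.000)
cell (5,4): code 0001 → (5.255,4.000)–(5.000,4.528)
total: 14 segments, chained into 1 closed loop(s), length Σ = 10.549846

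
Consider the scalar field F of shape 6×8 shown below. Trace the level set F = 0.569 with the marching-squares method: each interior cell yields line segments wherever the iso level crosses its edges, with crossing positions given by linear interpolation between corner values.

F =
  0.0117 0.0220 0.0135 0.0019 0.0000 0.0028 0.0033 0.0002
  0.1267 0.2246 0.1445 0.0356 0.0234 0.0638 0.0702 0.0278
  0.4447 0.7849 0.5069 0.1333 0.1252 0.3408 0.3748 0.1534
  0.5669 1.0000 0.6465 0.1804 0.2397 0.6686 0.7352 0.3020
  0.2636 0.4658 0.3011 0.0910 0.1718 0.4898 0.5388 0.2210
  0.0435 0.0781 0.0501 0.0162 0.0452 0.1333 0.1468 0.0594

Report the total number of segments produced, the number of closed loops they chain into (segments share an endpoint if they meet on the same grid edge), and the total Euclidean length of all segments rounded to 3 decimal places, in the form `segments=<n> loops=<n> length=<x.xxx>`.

cell (1,0): code 0100 → (1.615,1.000)–(2.000,0.365)
cell (1,1): code 1000 → (2.000,1.777)–(1.615,1.000)
cell (2,0): code 0110 → (2.000,0.365)–(3.000,0.005)
cell (2,1): code 1101 → (2.445,2.000)–(2.000,1.777)
cell (2,2): code 1000 → (3.000,2.166)–(2.445,2.000)
cell (2,4): code 0100 → (2.696,5.000)–(3.000,4.768)
cell (2,5): code 1100 → (2.539,6.000)–(2.696,5.000)
cell (2,6): code 1000 → (3.000,6.384)–(2.539,6.000)
cell (3,0): code 0010 → (3.000,0.005)–(3.807,1.000)
cell (3,1): code 0011 → (3.807,1.000)–(3.224,2.000)
cell (3,2): code 0001 → (3.224,2.000)–(3.000,2.166)
cell (3,4): code 0010 → (3.000,4.768)–(3.557,5.000)
cell (3,5): code 0011 → (3.557,5.000)–(3.846,6.000)
cell (3,6): code 0001 → (3.846,6.000)–(3.000,6.384)
total: 14 segments, chained into 2 closed loop(s), length Σ = 11.035586

segments=14 loops=2 length=11.036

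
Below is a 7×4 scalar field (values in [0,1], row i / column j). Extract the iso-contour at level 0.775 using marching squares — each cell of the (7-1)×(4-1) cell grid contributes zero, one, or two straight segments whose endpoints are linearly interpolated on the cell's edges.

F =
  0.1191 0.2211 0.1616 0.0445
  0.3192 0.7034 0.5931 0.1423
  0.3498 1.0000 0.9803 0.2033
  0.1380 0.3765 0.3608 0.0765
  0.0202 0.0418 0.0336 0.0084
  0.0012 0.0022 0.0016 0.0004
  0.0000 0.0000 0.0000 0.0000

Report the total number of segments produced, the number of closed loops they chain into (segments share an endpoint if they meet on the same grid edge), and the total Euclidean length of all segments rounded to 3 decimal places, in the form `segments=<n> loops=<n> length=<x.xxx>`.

segments=6 loops=1 length=4.376

cell (1,0): code 0100 → (1.241,1.000)–(2.000,0.654)
cell (1,1): code 1100 → (1.470,2.000)–(1.241,1.000)
cell (1,2): code 1000 → (2.000,2.264)–(1.470,2.000)
cell (2,0): code 0010 → (2.000,0.654)–(2.361,1.000)
cell (2,1): code 0011 → (2.361,1.000)–(2.331,2.000)
cell (2,2): code 0001 → (2.331,2.000)–(2.000,2.264)
total: 6 segments, chained into 1 closed loop(s), length Σ = 4.376192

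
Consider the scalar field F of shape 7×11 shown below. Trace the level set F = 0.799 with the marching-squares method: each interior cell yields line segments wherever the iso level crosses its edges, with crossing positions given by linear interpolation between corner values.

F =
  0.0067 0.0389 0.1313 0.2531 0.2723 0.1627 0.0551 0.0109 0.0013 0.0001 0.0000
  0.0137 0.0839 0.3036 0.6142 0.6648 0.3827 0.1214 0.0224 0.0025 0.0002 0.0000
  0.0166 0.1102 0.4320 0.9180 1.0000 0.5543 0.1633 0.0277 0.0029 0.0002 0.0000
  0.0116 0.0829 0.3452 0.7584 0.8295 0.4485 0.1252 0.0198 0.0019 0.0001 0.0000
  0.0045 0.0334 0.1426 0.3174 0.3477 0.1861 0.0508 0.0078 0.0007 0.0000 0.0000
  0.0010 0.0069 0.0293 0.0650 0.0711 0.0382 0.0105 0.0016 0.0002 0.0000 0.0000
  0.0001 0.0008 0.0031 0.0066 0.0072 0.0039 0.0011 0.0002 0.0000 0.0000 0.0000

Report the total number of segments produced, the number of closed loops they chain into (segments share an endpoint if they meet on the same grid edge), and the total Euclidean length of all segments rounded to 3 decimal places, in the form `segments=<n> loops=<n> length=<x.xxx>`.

cell (1,2): code 0100 → (1.608,3.000)–(2.000,2.755)
cell (1,3): code 1100 → (1.400,4.000)–(1.608,3.000)
cell (1,4): code 1000 → (2.000,4.451)–(1.400,4.000)
cell (2,2): code 0010 → (2.000,2.755)–(2.746,3.000)
cell (2,3): code 0111 → (2.746,3.000)–(3.000,3.571)
cell (2,4): code 1001 → (3.000,4.080)–(2.000,4.451)
cell (3,3): code 0010 → (3.000,3.571)–(3.063,4.000)
cell (3,4): code 0001 → (3.063,4.000)–(3.000,4.080)
total: 8 segments, chained into 1 closed loop(s), length Σ = 5.245798

segments=8 loops=1 length=5.246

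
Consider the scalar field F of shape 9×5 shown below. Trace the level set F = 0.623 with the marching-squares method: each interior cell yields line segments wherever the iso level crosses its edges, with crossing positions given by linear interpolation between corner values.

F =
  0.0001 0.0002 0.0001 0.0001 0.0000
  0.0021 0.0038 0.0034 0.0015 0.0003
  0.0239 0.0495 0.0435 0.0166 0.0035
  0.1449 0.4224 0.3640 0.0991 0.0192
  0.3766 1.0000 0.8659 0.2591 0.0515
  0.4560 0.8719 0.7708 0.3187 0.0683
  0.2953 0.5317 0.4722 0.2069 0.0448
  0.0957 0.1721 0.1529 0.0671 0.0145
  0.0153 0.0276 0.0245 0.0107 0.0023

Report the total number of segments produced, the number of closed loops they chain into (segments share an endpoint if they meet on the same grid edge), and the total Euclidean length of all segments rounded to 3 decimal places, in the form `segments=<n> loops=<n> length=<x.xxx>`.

cell (3,0): code 0100 → (3.347,1.000)–(4.000,0.395)
cell (3,1): code 1100 → (3.516,2.000)–(3.347,1.000)
cell (3,2): code 1000 → (4.000,2.400)–(3.516,2.000)
cell (4,0): code 0110 → (4.000,0.395)–(5.000,0.402)
cell (4,2): code 1001 → (5.000,2.327)–(4.000,2.400)
cell (5,0): code 0010 → (5.000,0.402)–(5.732,1.000)
cell (5,1): code 0011 → (5.732,1.000)–(5.495,2.000)
cell (5,2): code 0001 → (5.495,2.000)–(5.000,2.327)
total: 8 segments, chained into 1 closed loop(s), length Σ = 7.100730

segments=8 loops=1 length=7.101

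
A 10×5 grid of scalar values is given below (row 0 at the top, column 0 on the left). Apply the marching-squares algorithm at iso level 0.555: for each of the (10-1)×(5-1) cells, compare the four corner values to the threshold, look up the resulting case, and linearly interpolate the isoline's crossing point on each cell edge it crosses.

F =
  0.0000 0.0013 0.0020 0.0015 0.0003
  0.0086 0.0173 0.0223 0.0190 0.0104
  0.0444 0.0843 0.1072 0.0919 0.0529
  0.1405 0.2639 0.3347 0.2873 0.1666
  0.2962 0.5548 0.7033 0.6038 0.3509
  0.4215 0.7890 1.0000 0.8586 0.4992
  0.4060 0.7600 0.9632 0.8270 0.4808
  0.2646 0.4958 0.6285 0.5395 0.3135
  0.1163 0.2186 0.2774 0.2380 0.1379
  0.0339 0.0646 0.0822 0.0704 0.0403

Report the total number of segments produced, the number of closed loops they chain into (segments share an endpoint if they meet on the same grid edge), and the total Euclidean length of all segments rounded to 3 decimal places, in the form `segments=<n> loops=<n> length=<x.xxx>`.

cell (3,1): code 0100 → (3.598,2.000)–(4.000,1.001)
cell (3,2): code 1100 → (3.846,3.000)–(3.598,2.000)
cell (3,3): code 1000 → (4.000,3.193)–(3.846,3.000)
cell (4,0): code 0100 → (4.001,1.000)–(5.000,0.363)
cell (4,1): code 1110 → (4.000,1.001)–(4.001,1.000)
cell (4,3): code 1001 → (5.000,3.845)–(4.000,3.193)
cell (5,0): code 0110 → (5.000,0.363)–(6.000,0.421)
cell (5,3): code 1001 → (6.000,3.786)–(5.000,3.845)
cell (6,0): code 0010 → (6.000,0.421)–(6.776,1.000)
cell (6,1): code 0111 → (6.776,1.000)–(7.000,1.446)
cell (6,2): code 1011 → (7.000,2.826)–(6.946,3.000)
cell (6,3): code 0001 → (6.946,3.000)–(6.000,3.786)
cell (7,1): code 0010 → (7.000,1.446)–(7.209,2.000)
cell (7,2): code 0001 → (7.209,2.000)–(7.000,2.826)
total: 14 segments, chained into 1 closed loop(s), length Σ = 11.061030

segments=14 loops=1 length=11.061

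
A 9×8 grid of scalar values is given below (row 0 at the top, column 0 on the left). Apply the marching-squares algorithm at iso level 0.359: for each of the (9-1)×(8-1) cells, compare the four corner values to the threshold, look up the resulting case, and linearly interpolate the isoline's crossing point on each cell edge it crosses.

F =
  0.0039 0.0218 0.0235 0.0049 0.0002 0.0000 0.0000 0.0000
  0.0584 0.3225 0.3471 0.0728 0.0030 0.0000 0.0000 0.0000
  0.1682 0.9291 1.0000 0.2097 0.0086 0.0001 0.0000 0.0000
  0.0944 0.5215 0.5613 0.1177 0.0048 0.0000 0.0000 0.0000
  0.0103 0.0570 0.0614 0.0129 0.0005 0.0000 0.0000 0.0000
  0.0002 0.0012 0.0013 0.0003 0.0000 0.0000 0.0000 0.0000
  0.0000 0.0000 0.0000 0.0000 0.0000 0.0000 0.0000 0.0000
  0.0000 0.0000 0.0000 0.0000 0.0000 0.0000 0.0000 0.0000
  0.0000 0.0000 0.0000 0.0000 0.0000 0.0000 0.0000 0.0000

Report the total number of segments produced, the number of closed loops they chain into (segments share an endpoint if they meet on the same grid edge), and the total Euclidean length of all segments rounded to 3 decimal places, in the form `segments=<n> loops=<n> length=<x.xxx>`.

segments=8 loops=1 length=7.731

cell (1,0): code 0100 → (1.060,1.000)–(2.000,0.251)
cell (1,1): code 1100 → (1.018,2.000)–(1.060,1.000)
cell (1,2): code 1000 → (2.000,2.811)–(1.018,2.000)
cell (2,0): code 0110 → (2.000,0.251)–(3.000,0.620)
cell (2,2): code 1001 → (3.000,2.456)–(2.000,2.811)
cell (3,0): code 0010 → (3.000,0.620)–(3.350,1.000)
cell (3,1): code 0011 → (3.350,1.000)–(3.405,2.000)
cell (3,2): code 0001 → (3.405,2.000)–(3.000,2.456)
total: 8 segments, chained into 1 closed loop(s), length Σ = 7.731345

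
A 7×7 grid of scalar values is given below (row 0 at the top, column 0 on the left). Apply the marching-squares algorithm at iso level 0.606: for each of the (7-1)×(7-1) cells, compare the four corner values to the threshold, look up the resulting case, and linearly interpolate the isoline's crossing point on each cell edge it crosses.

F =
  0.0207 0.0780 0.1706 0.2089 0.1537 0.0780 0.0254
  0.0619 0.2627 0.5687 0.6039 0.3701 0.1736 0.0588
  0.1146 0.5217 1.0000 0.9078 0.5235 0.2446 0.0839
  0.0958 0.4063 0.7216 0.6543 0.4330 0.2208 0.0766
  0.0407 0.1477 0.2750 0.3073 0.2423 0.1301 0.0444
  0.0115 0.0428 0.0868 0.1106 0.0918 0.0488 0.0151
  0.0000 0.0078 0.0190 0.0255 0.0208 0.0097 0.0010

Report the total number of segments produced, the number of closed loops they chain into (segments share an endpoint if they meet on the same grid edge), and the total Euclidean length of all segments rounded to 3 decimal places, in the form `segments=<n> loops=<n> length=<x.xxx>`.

cell (1,1): code 0100 → (1.086,2.000)–(2.000,1.176)
cell (1,2): code 1100 → (1.007,3.000)–(1.086,2.000)
cell (1,3): code 1000 → (2.000,3.785)–(1.007,3.000)
cell (2,1): code 0110 → (2.000,1.176)–(3.000,1.633)
cell (2,3): code 1001 → (3.000,3.218)–(2.000,3.785)
cell (3,1): code 0010 → (3.000,1.633)–(3.259,2.000)
cell (3,2): code 0011 → (3.259,2.000)–(3.139,3.000)
cell (3,3): code 0001 → (3.139,3.000)–(3.000,3.218)
total: 8 segments, chained into 1 closed loop(s), length Σ = 7.463230

segments=8 loops=1 length=7.463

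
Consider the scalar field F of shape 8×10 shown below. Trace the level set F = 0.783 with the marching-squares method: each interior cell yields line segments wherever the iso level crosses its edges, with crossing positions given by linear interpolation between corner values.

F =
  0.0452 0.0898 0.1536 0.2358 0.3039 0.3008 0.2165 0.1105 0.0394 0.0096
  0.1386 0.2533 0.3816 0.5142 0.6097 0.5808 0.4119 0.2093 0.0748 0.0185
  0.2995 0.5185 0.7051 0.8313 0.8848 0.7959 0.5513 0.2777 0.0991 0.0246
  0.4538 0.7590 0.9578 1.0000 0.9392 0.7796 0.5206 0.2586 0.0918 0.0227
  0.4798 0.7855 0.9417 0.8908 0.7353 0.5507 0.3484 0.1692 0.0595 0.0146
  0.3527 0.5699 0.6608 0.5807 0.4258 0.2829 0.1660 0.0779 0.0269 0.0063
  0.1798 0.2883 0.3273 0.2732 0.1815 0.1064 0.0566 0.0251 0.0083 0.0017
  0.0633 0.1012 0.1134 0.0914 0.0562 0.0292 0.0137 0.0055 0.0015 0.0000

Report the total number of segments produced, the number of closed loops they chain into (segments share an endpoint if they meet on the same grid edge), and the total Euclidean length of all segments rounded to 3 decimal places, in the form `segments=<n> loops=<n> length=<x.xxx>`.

segments=16 loops=1 length=10.967

cell (1,2): code 0100 → (1.848,3.000)–(2.000,2.617)
cell (1,3): code 1100 → (1.630,4.000)–(1.848,3.000)
cell (1,4): code 1100 → (1.940,5.000)–(1.630,4.000)
cell (1,5): code 1000 → (2.000,5.053)–(1.940,5.000)
cell (2,1): code 0100 → (2.308,2.000)–(3.000,1.121)
cell (2,2): code 1110 → (2.000,2.617)–(2.308,2.000)
cell (2,4): code 1011 → (3.000,4.979)–(2.791,5.000)
cell (2,5): code 0001 → (2.791,5.000)–(2.000,5.053)
cell (3,0): code 0100 → (3.906,1.000)–(4.000,0.992)
cell (3,1): code 1110 → (3.000,1.121)–(3.906,1.000)
cell (3,3): code 1011 → (4.000,3.693)–(3.766,4.000)
cell (3,4): code 0001 → (3.766,4.000)–(3.000,4.979)
cell (4,0): code 0010 → (4.000,0.992)–(4.012,1.000)
cell (4,1): code 0011 → (4.012,1.000)–(4.565,2.000)
cell (4,2): code 0011 → (4.565,2.000)–(4.348,3.000)
cell (4,3): code 0001 → (4.348,3.000)–(4.000,3.693)
total: 16 segments, chained into 1 closed loop(s), length Σ = 10.966712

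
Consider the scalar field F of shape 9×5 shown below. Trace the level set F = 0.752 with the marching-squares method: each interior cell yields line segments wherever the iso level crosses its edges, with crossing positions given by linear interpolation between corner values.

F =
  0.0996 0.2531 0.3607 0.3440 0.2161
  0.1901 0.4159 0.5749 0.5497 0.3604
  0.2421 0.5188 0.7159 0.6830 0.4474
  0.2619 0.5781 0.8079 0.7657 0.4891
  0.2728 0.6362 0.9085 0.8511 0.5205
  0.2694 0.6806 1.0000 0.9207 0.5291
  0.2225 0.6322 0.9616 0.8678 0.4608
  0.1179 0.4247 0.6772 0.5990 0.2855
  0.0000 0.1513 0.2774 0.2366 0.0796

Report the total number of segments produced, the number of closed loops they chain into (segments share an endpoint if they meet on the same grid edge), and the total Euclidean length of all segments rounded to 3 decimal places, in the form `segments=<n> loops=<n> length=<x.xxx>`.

cell (2,1): code 0100 → (2.392,2.000)–(3.000,1.757)
cell (2,2): code 1100 → (2.834,3.000)–(2.392,2.000)
cell (2,3): code 1000 → (3.000,3.050)–(2.834,3.000)
cell (3,1): code 0110 → (3.000,1.757)–(4.000,1.425)
cell (3,3): code 1001 → (4.000,3.300)–(3.000,3.050)
cell (4,1): code 0110 → (4.000,1.425)–(5.000,1.224)
cell (4,3): code 1001 → (5.000,3.431)–(4.000,3.300)
cell (5,1): code 0110 → (5.000,1.224)–(6.000,1.364)
cell (5,3): code 1001 → (6.000,3.285)–(5.000,3.431)
cell (6,1): code 0010 → (6.000,1.364)–(6.737,2.000)
cell (6,2): code 0011 → (6.737,2.000)–(6.431,3.000)
cell (6,3): code 0001 → (6.431,3.000)–(6.000,3.285)
total: 12 segments, chained into 1 closed loop(s), length Σ = 10.589930

segments=12 loops=1 length=10.590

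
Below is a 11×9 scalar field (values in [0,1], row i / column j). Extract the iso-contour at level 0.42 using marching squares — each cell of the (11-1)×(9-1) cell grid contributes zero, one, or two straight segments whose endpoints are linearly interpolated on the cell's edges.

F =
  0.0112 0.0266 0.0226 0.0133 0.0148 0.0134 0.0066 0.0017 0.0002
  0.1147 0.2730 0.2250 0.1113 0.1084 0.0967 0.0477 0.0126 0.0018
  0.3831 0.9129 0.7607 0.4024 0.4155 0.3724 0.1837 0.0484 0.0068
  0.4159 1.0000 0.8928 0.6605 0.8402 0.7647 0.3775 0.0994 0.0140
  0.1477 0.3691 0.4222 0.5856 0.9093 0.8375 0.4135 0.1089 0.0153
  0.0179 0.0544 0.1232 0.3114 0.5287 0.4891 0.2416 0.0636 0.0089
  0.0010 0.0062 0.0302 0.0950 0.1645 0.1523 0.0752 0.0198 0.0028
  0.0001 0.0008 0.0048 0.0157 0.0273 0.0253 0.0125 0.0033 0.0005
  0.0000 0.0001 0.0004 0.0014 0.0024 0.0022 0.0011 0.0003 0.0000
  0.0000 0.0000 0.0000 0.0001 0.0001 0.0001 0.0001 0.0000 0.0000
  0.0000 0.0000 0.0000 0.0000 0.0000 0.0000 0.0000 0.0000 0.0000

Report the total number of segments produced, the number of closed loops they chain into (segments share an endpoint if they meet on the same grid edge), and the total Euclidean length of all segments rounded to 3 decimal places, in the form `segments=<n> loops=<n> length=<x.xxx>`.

segments=18 loops=1 length=16.026

cell (1,0): code 0100 → (1.230,1.000)–(2.000,0.070)
cell (1,1): code 1100 → (1.364,2.000)–(1.230,1.000)
cell (1,2): code 1000 → (2.000,2.951)–(1.364,2.000)
cell (2,0): code 0110 → (2.000,0.070)–(3.000,0.007)
cell (2,2): code 1101 → (2.068,3.000)–(2.000,2.951)
cell (2,3): code 1100 → (2.011,4.000)–(2.068,3.000)
cell (2,4): code 1100 → (2.121,5.000)–(2.011,4.000)
cell (2,5): code 1000 → (3.000,5.890)–(2.121,5.000)
cell (3,0): code 0010 → (3.000,0.007)–(3.919,1.000)
cell (3,1): code 0111 → (3.919,1.000)–(4.000,1.959)
cell (3,5): code 1001 → (4.000,5.985)–(3.000,5.890)
cell (4,1): code 0010 → (4.000,1.959)–(4.007,2.000)
cell (4,2): code 0011 → (4.007,2.000)–(4.604,3.000)
cell (4,3): code 0111 → (4.604,3.000)–(5.000,3.500)
cell (4,5): code 1001 → (5.000,5.279)–(4.000,5.985)
cell (5,3): code 0010 → (5.000,3.500)–(5.298,4.000)
cell (5,4): code 0011 → (5.298,4.000)–(5.205,5.000)
cell (5,5): code 0001 → (5.205,5.000)–(5.000,5.279)
total: 18 segments, chained into 1 closed loop(s), length Σ = 16.026306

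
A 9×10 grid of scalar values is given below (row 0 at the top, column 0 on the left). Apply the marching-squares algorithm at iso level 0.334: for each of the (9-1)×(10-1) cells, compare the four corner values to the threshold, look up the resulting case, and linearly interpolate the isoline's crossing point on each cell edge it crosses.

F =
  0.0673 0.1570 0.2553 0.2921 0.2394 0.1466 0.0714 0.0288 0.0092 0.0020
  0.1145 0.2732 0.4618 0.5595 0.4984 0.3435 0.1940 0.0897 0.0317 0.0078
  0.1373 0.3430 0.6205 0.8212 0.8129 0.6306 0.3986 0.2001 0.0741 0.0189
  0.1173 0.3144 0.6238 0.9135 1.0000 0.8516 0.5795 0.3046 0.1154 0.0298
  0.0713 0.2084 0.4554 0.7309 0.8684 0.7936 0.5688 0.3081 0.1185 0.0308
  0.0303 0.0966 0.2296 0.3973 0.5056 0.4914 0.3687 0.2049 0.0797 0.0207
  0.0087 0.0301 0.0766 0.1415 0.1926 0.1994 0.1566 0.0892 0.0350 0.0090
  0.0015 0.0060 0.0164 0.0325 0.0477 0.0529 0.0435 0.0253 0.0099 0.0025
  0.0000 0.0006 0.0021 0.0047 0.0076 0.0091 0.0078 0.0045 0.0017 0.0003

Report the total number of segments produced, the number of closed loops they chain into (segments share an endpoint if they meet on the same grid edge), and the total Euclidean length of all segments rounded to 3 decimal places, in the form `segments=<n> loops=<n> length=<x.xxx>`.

segments=22 loops=1 length=17.681

cell (0,1): code 0100 → (0.381,2.000)–(1.000,1.322)
cell (0,2): code 1100 → (0.157,3.000)–(0.381,2.000)
cell (0,3): code 1100 → (0.365,4.000)–(0.157,3.000)
cell (0,4): code 1100 → (0.952,5.000)–(0.365,4.000)
cell (0,5): code 1000 → (1.000,5.064)–(0.952,5.000)
cell (1,0): code 0100 → (1.871,1.000)–(2.000,0.956)
cell (1,1): code 1110 → (1.000,1.322)–(1.871,1.000)
cell (1,5): code 1101 → (1.684,6.000)–(1.000,5.064)
cell (1,6): code 1000 → (2.000,6.325)–(1.684,6.000)
cell (2,0): code 0010 → (2.000,0.956)–(2.315,1.000)
cell (2,1): code 0111 → (2.315,1.000)–(3.000,1.063)
cell (2,6): code 1001 → (3.000,6.893)–(2.000,6.325)
cell (3,1): code 0110 → (3.000,1.063)–(4.000,1.509)
cell (3,6): code 1001 → (4.000,6.901)–(3.000,6.893)
cell (4,1): code 0010 → (4.000,1.509)–(4.538,2.000)
cell (4,2): code 0111 → (4.538,2.000)–(5.000,2.623)
cell (4,6): code 1001 → (5.000,6.212)–(4.000,6.901)
cell (5,2): code 0010 → (5.000,2.623)–(5.247,3.000)
cell (5,3): code 0011 → (5.247,3.000)–(5.548,4.000)
cell (5,4): code 0011 → (5.548,4.000)–(5.539,5.000)
cell (5,5): code 0011 → (5.539,5.000)–(5.164,6.000)
cell (5,6): code 0001 → (5.164,6.000)–(5.000,6.212)
total: 22 segments, chained into 1 closed loop(s), length Σ = 17.681475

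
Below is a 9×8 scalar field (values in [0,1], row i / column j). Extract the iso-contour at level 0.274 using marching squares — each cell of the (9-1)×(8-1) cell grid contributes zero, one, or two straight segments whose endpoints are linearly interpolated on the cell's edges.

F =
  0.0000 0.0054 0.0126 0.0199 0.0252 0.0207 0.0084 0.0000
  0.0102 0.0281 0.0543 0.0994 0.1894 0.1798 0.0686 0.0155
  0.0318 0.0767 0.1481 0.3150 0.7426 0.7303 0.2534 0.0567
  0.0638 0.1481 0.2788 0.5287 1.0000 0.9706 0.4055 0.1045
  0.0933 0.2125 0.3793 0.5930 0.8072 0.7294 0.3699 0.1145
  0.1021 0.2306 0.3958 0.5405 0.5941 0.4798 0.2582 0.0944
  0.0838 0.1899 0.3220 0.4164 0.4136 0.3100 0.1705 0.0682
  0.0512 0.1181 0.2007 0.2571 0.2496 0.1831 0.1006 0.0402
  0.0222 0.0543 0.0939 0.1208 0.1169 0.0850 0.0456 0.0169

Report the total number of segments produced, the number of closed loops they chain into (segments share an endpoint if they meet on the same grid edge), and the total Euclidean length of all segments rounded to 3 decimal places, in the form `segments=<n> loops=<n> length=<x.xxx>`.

cell (1,2): code 0100 → (1.810,3.000)–(2.000,2.754)
cell (1,3): code 1100 → (1.153,4.000)–(1.810,3.000)
cell (1,4): code 1100 → (1.171,5.000)–(1.153,4.000)
cell (1,5): code 1000 → (2.000,5.957)–(1.171,5.000)
cell (2,1): code 0100 → (2.963,2.000)–(3.000,1.963)
cell (2,2): code 1110 → (2.000,2.754)–(2.963,2.000)
cell (2,5): code 1101 → (2.135,6.000)–(2.000,5.957)
cell (2,6): code 1000 → (3.000,6.437)–(2.135,6.000)
cell (3,1): code 0110 → (3.000,1.963)–(4.000,1.369)
cell (3,6): code 1001 → (4.000,6.375)–(3.000,6.437)
cell (4,1): code 0110 → (4.000,1.369)–(5.000,1.263)
cell (4,5): code 1011 → (5.000,5.929)–(4.859,6.000)
cell (4,6): code 0001 → (4.859,6.000)–(4.000,6.375)
cell (5,1): code 0110 → (5.000,1.263)–(6.000,1.637)
cell (5,5): code 1001 → (6.000,5.258)–(5.000,5.929)
cell (6,1): code 0010 → (6.000,1.637)–(6.396,2.000)
cell (6,2): code 0011 → (6.396,2.000)–(6.894,3.000)
cell (6,3): code 0011 → (6.894,3.000)–(6.851,4.000)
cell (6,4): code 0011 → (6.851,4.000)–(6.284,5.000)
cell (6,5): code 0001 → (6.284,5.000)–(6.000,5.258)
total: 20 segments, chained into 1 closed loop(s), length Σ = 16.886206

segments=20 loops=1 length=16.886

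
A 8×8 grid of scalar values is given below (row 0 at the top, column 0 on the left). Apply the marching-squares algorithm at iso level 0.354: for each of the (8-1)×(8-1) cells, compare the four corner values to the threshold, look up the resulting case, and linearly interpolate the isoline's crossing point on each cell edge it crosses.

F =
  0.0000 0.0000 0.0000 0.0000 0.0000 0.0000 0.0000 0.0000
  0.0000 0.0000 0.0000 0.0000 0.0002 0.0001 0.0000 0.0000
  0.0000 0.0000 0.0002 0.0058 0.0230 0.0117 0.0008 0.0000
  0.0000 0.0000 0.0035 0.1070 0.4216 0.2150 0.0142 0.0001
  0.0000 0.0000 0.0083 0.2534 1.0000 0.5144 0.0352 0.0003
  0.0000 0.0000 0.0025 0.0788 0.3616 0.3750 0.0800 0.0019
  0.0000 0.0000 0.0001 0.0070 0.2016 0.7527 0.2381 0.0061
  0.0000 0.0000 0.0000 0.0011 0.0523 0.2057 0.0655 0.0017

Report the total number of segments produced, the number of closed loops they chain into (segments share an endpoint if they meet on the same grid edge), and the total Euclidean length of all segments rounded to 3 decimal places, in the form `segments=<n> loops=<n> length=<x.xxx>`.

cell (2,3): code 0100 → (2.830,4.000)–(3.000,3.785)
cell (2,4): code 1000 → (3.000,4.327)–(2.830,4.000)
cell (3,3): code 0110 → (3.000,3.785)–(4.000,3.135)
cell (3,4): code 1101 → (3.464,5.000)–(3.000,4.327)
cell (3,5): code 1000 → (4.000,5.335)–(3.464,5.000)
cell (4,3): code 0110 → (4.000,3.135)–(5.000,3.973)
cell (4,5): code 1001 → (5.000,5.071)–(4.000,5.335)
cell (5,3): code 0010 → (5.000,3.973)–(5.048,4.000)
cell (5,4): code 0111 → (5.048,4.000)–(6.000,4.277)
cell (5,5): code 1001 → (6.000,5.775)–(5.000,5.071)
cell (6,4): code 0010 → (6.000,4.277)–(6.729,5.000)
cell (6,5): code 0001 → (6.729,5.000)–(6.000,5.775)
total: 12 segments, chained into 1 closed loop(s), length Σ = 9.983246

segments=12 loops=1 length=9.983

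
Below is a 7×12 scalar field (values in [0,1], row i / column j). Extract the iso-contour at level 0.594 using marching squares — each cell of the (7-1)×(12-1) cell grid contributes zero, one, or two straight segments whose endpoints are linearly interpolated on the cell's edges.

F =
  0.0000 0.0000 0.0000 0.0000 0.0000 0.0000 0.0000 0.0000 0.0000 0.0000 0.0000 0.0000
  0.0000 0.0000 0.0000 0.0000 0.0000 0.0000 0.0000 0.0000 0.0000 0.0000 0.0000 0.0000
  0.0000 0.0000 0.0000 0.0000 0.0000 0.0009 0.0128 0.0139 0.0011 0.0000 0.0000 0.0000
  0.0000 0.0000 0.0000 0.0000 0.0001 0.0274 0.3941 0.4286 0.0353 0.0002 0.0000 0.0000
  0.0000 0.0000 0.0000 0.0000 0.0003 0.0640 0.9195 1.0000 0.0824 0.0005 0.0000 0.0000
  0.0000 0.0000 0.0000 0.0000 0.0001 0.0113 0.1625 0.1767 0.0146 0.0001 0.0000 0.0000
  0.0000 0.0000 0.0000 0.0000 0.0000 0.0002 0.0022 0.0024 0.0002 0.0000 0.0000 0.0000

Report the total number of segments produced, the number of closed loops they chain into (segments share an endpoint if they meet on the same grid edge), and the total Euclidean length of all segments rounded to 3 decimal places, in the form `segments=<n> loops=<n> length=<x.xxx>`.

cell (3,5): code 0100 → (3.380,6.000)–(4.000,5.620)
cell (3,6): code 1100 → (3.289,7.000)–(3.380,6.000)
cell (3,7): code 1000 → (4.000,7.442)–(3.289,7.000)
cell (4,5): code 0010 → (4.000,5.620)–(4.430,6.000)
cell (4,6): code 0011 → (4.430,6.000)–(4.493,7.000)
cell (4,7): code 0001 → (4.493,7.000)–(4.000,7.442)
total: 6 segments, chained into 1 closed loop(s), length Σ = 4.806886

segments=6 loops=1 length=4.807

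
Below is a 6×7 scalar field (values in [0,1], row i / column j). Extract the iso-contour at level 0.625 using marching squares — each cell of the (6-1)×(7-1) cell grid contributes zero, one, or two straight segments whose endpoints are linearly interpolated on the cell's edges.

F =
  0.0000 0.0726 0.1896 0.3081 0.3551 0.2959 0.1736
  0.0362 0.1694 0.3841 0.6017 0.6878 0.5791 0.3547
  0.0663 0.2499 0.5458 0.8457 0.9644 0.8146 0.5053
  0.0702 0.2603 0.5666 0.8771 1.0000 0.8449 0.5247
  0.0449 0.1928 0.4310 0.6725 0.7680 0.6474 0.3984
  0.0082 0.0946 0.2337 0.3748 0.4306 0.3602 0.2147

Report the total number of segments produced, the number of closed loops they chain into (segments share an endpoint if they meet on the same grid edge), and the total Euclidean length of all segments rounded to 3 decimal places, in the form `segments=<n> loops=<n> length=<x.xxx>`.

cell (0,3): code 0100 → (0.811,4.000)–(1.000,3.271)
cell (0,4): code 1000 → (1.000,4.578)–(0.811,4.000)
cell (1,2): code 0100 → (1.095,3.000)–(2.000,2.264)
cell (1,3): code 1110 → (1.000,3.271)–(1.095,3.000)
cell (1,4): code 1101 → (1.195,5.000)–(1.000,4.578)
cell (1,5): code 1000 → (2.000,5.613)–(1.195,5.000)
cell (2,2): code 0110 → (2.000,2.264)–(3.000,2.188)
cell (2,5): code 1001 → (3.000,5.687)–(2.000,5.613)
cell (3,2): code 0110 → (3.000,2.188)–(4.000,2.803)
cell (3,5): code 1001 → (4.000,5.090)–(3.000,5.687)
cell (4,2): code 0010 → (4.000,2.803)–(4.160,3.000)
cell (4,3): code 0011 → (4.160,3.000)–(4.424,4.000)
cell (4,4): code 0011 → (4.424,4.000)–(4.078,5.000)
cell (4,5): code 0001 → (4.078,5.000)–(4.000,5.090)
total: 14 segments, chained into 1 closed loop(s), length Σ = 11.100230

segments=14 loops=1 length=11.100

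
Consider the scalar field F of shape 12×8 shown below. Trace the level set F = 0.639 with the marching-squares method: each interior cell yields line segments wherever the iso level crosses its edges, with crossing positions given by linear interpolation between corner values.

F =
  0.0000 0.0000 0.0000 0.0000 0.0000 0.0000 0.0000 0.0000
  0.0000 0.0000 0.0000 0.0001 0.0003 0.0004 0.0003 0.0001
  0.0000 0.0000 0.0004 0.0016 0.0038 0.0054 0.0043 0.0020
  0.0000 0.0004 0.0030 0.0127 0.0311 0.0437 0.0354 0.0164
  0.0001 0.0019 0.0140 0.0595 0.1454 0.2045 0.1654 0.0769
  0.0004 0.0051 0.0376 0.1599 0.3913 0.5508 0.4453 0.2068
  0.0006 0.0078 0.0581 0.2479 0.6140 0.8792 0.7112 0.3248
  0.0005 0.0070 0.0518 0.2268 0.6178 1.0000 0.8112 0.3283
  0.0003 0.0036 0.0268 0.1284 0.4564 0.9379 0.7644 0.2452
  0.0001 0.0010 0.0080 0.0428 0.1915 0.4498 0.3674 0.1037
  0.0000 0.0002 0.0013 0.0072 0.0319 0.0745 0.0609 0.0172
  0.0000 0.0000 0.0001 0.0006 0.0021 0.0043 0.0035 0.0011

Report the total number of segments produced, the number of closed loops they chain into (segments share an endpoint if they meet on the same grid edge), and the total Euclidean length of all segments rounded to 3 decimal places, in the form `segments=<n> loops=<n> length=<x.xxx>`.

cell (5,4): code 0100 → (5.269,5.000)–(6.000,4.094)
cell (5,5): code 1100 → (5.728,6.000)–(5.269,5.000)
cell (5,6): code 1000 → (6.000,6.187)–(5.728,6.000)
cell (6,4): code 0110 → (6.000,4.094)–(7.000,4.055)
cell (6,6): code 1001 → (7.000,6.357)–(6.000,6.187)
cell (7,4): code 0110 → (7.000,4.055)–(8.000,4.379)
cell (7,6): code 1001 → (8.000,6.242)–(7.000,6.357)
cell (8,4): code 0010 → (8.000,4.379)–(8.612,5.000)
cell (8,5): code 0011 → (8.612,5.000)–(8.316,6.000)
cell (8,6): code 0001 → (8.316,6.000)–(8.000,6.242)
total: 10 segments, chained into 1 closed loop(s), length Σ = 8.979885

segments=10 loops=1 length=8.980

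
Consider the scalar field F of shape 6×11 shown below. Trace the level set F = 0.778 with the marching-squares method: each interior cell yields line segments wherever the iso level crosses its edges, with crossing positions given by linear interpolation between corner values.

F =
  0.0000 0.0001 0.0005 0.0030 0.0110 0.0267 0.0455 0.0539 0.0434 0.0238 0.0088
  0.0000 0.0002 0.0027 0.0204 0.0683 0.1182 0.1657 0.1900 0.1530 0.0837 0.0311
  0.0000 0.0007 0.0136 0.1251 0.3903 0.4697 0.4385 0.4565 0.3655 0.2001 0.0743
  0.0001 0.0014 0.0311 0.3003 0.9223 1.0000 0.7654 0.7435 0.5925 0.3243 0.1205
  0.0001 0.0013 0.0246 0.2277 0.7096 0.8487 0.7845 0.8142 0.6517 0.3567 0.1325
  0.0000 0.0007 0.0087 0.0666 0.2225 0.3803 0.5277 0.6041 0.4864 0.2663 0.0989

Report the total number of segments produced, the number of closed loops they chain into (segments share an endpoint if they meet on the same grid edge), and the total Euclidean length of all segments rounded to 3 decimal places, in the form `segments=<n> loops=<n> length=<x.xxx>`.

cell (2,3): code 0100 → (2.729,4.000)–(3.000,3.768)
cell (2,4): code 1100 → (2.581,5.000)–(2.729,4.000)
cell (2,5): code 1000 → (3.000,5.946)–(2.581,5.000)
cell (3,3): code 0010 → (3.000,3.768)–(3.678,4.000)
cell (3,4): code 0111 → (3.678,4.000)–(4.000,4.492)
cell (3,5): code 1101 → (3.660,6.000)–(3.000,5.946)
cell (3,6): code 1100 → (3.488,7.000)–(3.660,6.000)
cell (3,7): code 1000 → (4.000,7.223)–(3.488,7.000)
cell (4,4): code 0010 → (4.000,4.492)–(4.151,5.000)
cell (4,5): code 0011 → (4.151,5.000)–(4.025,6.000)
cell (4,6): code 0011 → (4.025,6.000)–(4.172,7.000)
cell (4,7): code 0001 → (4.172,7.000)–(4.000,7.223)
total: 12 segments, chained into 1 closed loop(s), length Σ = 8.772345

segments=12 loops=1 length=8.772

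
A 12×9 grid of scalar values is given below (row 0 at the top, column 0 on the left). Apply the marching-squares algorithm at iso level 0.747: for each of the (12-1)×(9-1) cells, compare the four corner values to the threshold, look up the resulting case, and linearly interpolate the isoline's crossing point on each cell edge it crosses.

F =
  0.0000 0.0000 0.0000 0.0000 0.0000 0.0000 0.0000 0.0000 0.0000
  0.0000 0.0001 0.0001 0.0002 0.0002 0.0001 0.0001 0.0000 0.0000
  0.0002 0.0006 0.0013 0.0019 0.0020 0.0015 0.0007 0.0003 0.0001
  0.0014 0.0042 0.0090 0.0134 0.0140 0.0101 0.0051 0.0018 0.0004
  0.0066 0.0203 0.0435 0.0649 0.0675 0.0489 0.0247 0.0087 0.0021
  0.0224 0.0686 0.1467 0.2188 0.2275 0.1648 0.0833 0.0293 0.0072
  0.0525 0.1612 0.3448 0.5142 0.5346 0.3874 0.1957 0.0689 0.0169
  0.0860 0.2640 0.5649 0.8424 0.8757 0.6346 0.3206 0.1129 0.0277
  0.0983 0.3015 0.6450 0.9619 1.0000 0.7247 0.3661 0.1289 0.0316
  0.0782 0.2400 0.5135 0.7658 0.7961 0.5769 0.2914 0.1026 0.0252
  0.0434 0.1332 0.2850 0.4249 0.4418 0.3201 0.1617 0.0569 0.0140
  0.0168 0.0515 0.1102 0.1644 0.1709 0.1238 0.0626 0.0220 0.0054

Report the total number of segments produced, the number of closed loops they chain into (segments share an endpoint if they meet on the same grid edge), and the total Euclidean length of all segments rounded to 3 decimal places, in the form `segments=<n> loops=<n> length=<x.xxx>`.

segments=10 loops=1 length=7.979

cell (6,2): code 0100 → (6.709,3.000)–(7.000,2.656)
cell (6,3): code 1100 → (6.623,4.000)–(6.709,3.000)
cell (6,4): code 1000 → (7.000,4.534)–(6.623,4.000)
cell (7,2): code 0110 → (7.000,2.656)–(8.000,2.322)
cell (7,4): code 1001 → (8.000,4.919)–(7.000,4.534)
cell (8,2): code 0110 → (8.000,2.322)–(9.000,2.925)
cell (8,4): code 1001 → (9.000,4.224)–(8.000,4.919)
cell (9,2): code 0010 → (9.000,2.925)–(9.055,3.000)
cell (9,3): code 0011 → (9.055,3.000)–(9.139,4.000)
cell (9,4): code 0001 → (9.139,4.000)–(9.000,4.224)
total: 10 segments, chained into 1 closed loop(s), length Σ = 7.979098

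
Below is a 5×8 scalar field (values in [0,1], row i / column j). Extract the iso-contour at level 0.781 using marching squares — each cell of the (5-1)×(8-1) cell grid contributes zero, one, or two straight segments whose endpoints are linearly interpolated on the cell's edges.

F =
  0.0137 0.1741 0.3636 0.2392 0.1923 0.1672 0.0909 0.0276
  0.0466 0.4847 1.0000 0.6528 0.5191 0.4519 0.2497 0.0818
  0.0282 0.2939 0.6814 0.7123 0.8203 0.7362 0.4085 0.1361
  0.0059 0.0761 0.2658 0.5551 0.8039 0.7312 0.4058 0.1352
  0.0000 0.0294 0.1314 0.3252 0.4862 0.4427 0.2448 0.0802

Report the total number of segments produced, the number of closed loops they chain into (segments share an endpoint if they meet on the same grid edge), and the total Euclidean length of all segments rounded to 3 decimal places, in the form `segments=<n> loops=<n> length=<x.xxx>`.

segments=10 loops=2 length=6.366

cell (0,1): code 0100 → (0.656,2.000)–(1.000,1.575)
cell (0,2): code 1000 → (1.000,2.631)–(0.656,2.000)
cell (1,1): code 0010 → (1.000,1.575)–(1.687,2.000)
cell (1,2): code 0001 → (1.687,2.000)–(1.000,2.631)
cell (1,3): code 0100 → (1.870,4.000)–(2.000,3.636)
cell (1,4): code 1000 → (2.000,4.467)–(1.870,4.000)
cell (2,3): code 0110 → (2.000,3.636)–(3.000,3.908)
cell (2,4): code 1001 → (3.000,4.315)–(2.000,4.467)
cell (3,3): code 0010 → (3.000,3.908)–(3.072,4.000)
cell (3,4): code 0001 → (3.072,4.000)–(3.000,4.315)
total: 10 segments, chained into 2 closed loop(s), length Σ = 6.366071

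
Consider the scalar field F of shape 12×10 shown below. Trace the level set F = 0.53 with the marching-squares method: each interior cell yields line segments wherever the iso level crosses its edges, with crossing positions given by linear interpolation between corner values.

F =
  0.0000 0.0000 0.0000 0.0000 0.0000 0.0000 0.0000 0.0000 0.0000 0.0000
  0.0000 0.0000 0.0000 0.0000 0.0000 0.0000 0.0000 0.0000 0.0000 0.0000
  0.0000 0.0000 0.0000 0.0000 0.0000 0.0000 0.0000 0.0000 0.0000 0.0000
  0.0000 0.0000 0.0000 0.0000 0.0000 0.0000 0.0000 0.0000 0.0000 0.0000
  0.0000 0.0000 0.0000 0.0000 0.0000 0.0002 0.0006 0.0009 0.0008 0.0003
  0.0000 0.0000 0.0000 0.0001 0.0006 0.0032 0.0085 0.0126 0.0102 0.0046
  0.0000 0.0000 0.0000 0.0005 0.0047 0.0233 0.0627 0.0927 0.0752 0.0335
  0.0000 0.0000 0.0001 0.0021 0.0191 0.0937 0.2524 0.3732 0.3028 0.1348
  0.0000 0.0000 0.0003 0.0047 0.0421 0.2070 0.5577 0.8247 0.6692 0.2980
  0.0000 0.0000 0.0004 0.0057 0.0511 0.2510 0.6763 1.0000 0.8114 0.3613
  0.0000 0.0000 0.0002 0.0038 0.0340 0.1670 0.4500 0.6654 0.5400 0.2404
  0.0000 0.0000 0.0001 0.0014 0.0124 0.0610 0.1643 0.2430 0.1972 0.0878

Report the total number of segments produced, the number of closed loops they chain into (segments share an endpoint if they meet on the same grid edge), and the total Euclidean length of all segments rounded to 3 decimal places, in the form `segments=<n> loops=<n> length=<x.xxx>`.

cell (7,5): code 0100 → (7.909,6.000)–(8.000,5.921)
cell (7,6): code 1100 → (7.347,7.000)–(7.909,6.000)
cell (7,7): code 1100 → (7.620,8.000)–(7.347,7.000)
cell (7,8): code 1000 → (8.000,8.375)–(7.620,8.000)
cell (8,5): code 0110 → (8.000,5.921)–(9.000,5.656)
cell (8,8): code 1001 → (9.000,8.625)–(8.000,8.375)
cell (9,5): code 0010 → (9.000,5.656)–(9.646,6.000)
cell (9,6): code 0111 → (9.646,6.000)–(10.000,6.371)
cell (9,8): code 1001 → (10.000,8.033)–(9.000,8.625)
cell (10,6): code 0010 → (10.000,6.371)–(10.321,7.000)
cell (10,7): code 0011 → (10.321,7.000)–(10.029,8.000)
cell (10,8): code 0001 → (10.029,8.000)–(10.000,8.033)
total: 12 segments, chained into 1 closed loop(s), length Σ = 9.101672

segments=12 loops=1 length=9.102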